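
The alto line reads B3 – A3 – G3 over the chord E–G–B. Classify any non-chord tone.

The harmony at that moment is E minor triad (E, G, B); A3 is not a chord tone.
It is approached by step down from B3 and left by step down to G3.
Step in, step out in the same direction — a passing tone.

A3 is a passing tone.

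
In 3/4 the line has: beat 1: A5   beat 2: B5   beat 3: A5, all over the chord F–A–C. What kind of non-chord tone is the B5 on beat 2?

The harmony at that moment is F major triad (F, A, C); B5 is not a chord tone.
It is approached by step up from A5 and left by step down to A5.
Step away and step back to the same note — a neighbor tone (upper neighbor).

Upper neighbor tone.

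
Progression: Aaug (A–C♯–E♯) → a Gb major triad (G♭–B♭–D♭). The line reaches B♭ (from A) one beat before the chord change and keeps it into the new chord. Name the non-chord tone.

The harmony at that moment is A augmented triad (A, C♯, E♯); B♭ is not a chord tone.
It is approached by step up from A and then sustained as the same pitch into the next harmony.
Arriving early and becoming a chord tone when the harmony changes — an anticipation.

B♭ is an anticipation.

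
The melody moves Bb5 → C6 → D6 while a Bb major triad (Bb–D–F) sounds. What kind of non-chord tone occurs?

The harmony at that moment is Bb major triad (Bb, D, F); C6 is not a chord tone.
It is approached by step up from Bb5 and left by step up to D6.
Step in, step out in the same direction — a passing tone.

C6 is a passing tone.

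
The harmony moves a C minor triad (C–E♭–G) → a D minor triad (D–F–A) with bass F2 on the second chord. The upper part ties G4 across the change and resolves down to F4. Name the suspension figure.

At the second chord the bass is F2. The suspended G4 lies a ninth above the bass; after resolving down by step to F4, the interval above the bass becomes an octave.
Suspension figures are named by those two intervals: 9–8.

9–8 suspension.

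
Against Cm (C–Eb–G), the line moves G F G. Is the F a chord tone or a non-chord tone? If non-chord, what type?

The harmony at that moment is C minor triad (C, Eb, G); F is not a chord tone.
It is approached by step down from G and left by step up to G.
Step away and step back to the same note — a neighbor tone (lower neighbor).

Non-chord tone — a neighbor tone.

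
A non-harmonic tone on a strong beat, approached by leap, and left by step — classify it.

Appoggiatura.

Approach: by leap. Departure: by step. Metric position: strong.
Leap in, step out, in a metrically strong position — an appoggiatura. (It is the mirror image of the escape tone, which steps in and leaps out from a weak position.)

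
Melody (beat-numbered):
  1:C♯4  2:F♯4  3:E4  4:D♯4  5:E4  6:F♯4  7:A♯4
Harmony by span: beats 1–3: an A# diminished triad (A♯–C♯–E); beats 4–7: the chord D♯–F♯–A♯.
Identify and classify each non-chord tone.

F♯4 (beat 2) — appoggiatura; E4 (beat 5) — passing tone.

The harmony at that moment is A♯ diminished triad (A♯, C♯, E); F♯4 is not a chord tone.
It is approached by leap up from C♯4 and left by step down to E4.
Leap in, step out — an appoggiatura.
The harmony at that moment is D♯ minor triad (D♯, F♯, A♯); E4 is not a chord tone.
It is approached by step up from D♯4 and left by step up to F♯4.
Step in, step out in the same direction — a passing tone.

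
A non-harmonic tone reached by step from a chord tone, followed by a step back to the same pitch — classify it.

Approach: by step. Departure: by step in the opposite direction, back to the starting pitch.
Stepwise on both sides but reversing to return to the same chord tone — a neighbor tone. (Had it continued onward in the same direction it would be a passing tone instead.)

Neighbor tone.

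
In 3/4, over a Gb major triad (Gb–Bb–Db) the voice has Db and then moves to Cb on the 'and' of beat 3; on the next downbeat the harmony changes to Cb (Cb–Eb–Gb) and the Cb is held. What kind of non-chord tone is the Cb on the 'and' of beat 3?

Anticipation.

The harmony at that moment is Gb major triad (Gb, Bb, Db); Cb is not a chord tone.
It is approached by step down from Db and then sustained as the same pitch into the next harmony.
Arriving early and becoming a chord tone when the harmony changes — an anticipation.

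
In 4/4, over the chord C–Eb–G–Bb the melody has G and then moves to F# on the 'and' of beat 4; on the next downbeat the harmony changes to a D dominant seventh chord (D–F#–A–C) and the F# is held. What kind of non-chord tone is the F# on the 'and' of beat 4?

Anticipation.

The harmony at that moment is C minor seventh chord (C, Eb, G, Bb); F# is not a chord tone.
It is approached by step down from G and then sustained as the same pitch into the next harmony.
Arriving early and becoming a chord tone when the harmony changes — an anticipation.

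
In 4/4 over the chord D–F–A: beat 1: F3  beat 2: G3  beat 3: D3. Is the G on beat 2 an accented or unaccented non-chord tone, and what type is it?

The harmony at that moment is D minor triad (D, F, A); G3 is not a chord tone.
It is approached by step up from F3 and left by leap down to D3.
Step in, leap out — an escape tone.
It falls on a weak beat, so it is unaccented.

Unaccented escape tone.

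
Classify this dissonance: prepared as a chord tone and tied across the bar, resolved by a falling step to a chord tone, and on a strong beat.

Suspension.

Approach: by preparation — the pitch is first a chord tone, then held (tied or repeated) while the harmony changes under it. Departure: down by step. Metric position: strong.
A prepared dissonance that resolves downward by step — a suspension. (The same figure resolving upward would be a retardation.)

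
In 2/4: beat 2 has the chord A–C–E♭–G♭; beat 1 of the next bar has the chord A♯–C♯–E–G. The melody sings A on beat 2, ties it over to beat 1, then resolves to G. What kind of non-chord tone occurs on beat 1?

Suspension.

The harmony at that moment is A♯ diminished seventh chord (A♯, C♯, E, G); A is not a chord tone.
It is held over (the same pitch as the preceding A) and left by step down to G.
Held over from the previous chord and resolving down by step — a suspension.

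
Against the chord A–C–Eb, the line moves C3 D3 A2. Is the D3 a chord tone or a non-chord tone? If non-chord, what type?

Non-chord tone — an escape tone.

The harmony at that moment is A diminished triad (A, C, Eb); D3 is not a chord tone.
It is approached by step up from C3 and left by leap down to A2.
Step in, leap out — an escape tone.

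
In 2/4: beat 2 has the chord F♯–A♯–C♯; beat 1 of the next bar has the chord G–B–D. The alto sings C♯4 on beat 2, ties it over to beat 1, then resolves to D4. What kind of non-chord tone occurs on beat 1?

Retardation.

The harmony at that moment is G major triad (G, B, D); C♯4 is not a chord tone.
It is held over (the same pitch as the preceding C♯4) and left by step up to D4.
Held over from the previous chord and resolving up by step — a retardation.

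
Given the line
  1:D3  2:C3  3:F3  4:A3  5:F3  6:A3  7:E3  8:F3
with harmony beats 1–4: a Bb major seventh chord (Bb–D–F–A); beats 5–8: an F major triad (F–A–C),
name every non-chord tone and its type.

The harmony at that moment is Bb major seventh chord (Bb, D, F, A); C3 is not a chord tone.
It is approached by step down from D3 and left by leap up to F3.
Step in, leap out — an escape tone.
The harmony at that moment is F major triad (F, A, C); E3 is not a chord tone.
It is approached by leap down from A3 and left by step up to F3.
Leap in, step out — an appoggiatura.

C3 (beat 2) — escape tone; E3 (beat 7) — appoggiatura.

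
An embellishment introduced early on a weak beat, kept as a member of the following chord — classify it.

Anticipation.

Approach: ahead of the chord change (typically by step), so it is dissonant against the current harmony. Departure: none — the same pitch is restated or held and is a chord tone of the new harmony.
Dissonant first, consonant once the harmony catches up: the note simply arrives early — an anticipation. (The reverse timing, consonant first and dissonant after the change, would be a suspension or retardation.)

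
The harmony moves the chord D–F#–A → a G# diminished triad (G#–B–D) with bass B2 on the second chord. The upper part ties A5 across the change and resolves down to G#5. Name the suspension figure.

7–6 suspension.

At the second chord the bass is B2. The suspended A5 lies a seventh above the bass; after resolving down by step to G#5, the interval above the bass becomes a sixth.
Suspension figures are named by those two intervals: 7–6.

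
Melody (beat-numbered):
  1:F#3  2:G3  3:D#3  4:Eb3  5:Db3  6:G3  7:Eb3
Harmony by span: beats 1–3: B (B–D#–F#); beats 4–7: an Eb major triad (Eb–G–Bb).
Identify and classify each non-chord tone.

G3 (beat 2) — escape tone; Db3 (beat 5) — escape tone.

The harmony at that moment is B major triad (B, D#, F#); G3 is not a chord tone.
It is approached by step up from F#3 and left by leap down to D#3.
Step in, leap out — an escape tone.
The harmony at that moment is Eb major triad (Eb, G, Bb); Db3 is not a chord tone.
It is approached by step down from Eb3 and left by leap up to G3.
Step in, leap out — an escape tone.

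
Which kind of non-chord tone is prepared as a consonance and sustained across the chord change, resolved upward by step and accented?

Approach: by preparation — the pitch is first a chord tone, then held (tied or repeated) while the harmony changes under it. Departure: up by step. Metric position: strong.
A prepared dissonance that resolves upward by step — a retardation. (The same figure resolving downward would be a suspension.)

Retardation.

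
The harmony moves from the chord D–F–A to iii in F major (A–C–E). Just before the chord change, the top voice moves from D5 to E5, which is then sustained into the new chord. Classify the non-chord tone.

The harmony at that moment is D minor triad (D, F, A); E5 is not a chord tone.
It is approached by step up from D5 and then sustained as the same pitch into the next harmony.
Arriving early and becoming a chord tone when the harmony changes — an anticipation.

E5 is an anticipation.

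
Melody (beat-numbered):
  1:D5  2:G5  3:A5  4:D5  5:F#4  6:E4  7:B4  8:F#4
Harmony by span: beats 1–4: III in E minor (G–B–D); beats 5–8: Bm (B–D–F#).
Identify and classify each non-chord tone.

The harmony at that moment is G major triad (G, B, D); A5 is not a chord tone.
It is approached by step up from G5 and left by leap down to D5.
Step in, leap out — an escape tone.
The harmony at that moment is B minor triad (B, D, F#); E4 is not a chord tone.
It is approached by step down from F#4 and left by leap up to B4.
Step in, leap out — an escape tone.

A5 (beat 3) — escape tone; E4 (beat 6) — escape tone.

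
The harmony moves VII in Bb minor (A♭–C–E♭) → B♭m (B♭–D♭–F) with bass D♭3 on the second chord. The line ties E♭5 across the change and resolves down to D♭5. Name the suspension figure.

9–8 suspension.

At the second chord the bass is D♭3. The suspended E♭5 lies a ninth above the bass; after resolving down by step to D♭5, the interval above the bass becomes an octave.
Suspension figures are named by those two intervals: 9–8.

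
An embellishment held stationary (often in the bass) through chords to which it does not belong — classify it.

Pedal tone.

Approach: none. Departure: none — a single pitch is sustained while the chords change around it, passing through harmonies that do not contain it.
No melodic motion at all; the dissonance is created entirely by the moving harmonies against the stationary note — a pedal tone (pedal point).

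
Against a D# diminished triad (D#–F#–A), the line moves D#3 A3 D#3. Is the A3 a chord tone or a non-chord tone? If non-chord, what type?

Chord tone (the fifth of D# diminished triad).

D# diminished triad contains D#, F#, A; A is the fifth, so it is a chord tone.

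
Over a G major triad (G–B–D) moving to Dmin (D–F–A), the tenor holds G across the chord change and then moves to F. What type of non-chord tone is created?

The harmony at that moment is D minor triad (D, F, A); G is not a chord tone.
It is held over (the same pitch as the preceding G) and left by step down to F.
Held over from the previous chord and resolving down by step — a suspension.

G is a suspension.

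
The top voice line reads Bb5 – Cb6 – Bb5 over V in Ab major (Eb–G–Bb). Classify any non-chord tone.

The harmony at that moment is Eb major triad (Eb, G, Bb); Cb6 is not a chord tone.
It is approached by step up from Bb5 and left by step down to Bb5.
Step away and step back to the same note — a neighbor tone (upper neighbor).

Cb6 is a neighbor tone.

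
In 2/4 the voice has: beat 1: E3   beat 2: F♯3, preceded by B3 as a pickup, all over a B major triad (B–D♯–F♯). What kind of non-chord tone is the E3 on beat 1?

The harmony at that moment is B major triad (B, D♯, F♯); E3 is not a chord tone.
It is approached by leap down from B3 and left by step up to F♯3.
Leap in, step out, metrically accented — an appoggiatura.

Appoggiatura.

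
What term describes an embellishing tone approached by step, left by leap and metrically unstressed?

Approach: by step. Departure: by leap. Metric position: weak.
Step in, leap out, from a weak position — an escape tone (échappée). (It is the mirror image of the appoggiatura, which leaps in and steps out on a strong beat.)

Escape tone.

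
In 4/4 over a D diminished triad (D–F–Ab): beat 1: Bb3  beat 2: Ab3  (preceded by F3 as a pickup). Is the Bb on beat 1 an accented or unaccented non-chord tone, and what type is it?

Accented appoggiatura.

The harmony at that moment is D diminished triad (D, F, Ab); Bb3 is not a chord tone.
It is approached by leap up from F3 and left by step down to Ab3.
Leap in, step out — an appoggiatura.
It falls on the downbeat, so it is accented.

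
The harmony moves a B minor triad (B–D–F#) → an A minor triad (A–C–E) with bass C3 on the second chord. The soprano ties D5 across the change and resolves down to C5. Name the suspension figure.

At the second chord the bass is C3. The suspended D5 lies a ninth above the bass; after resolving down by step to C5, the interval above the bass becomes an octave.
Suspension figures are named by those two intervals: 9–8.

9–8 suspension.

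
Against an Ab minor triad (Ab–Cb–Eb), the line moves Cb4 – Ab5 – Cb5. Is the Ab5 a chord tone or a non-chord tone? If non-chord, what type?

Ab minor triad contains Ab, Cb, Eb; Ab is the root, so it is a chord tone.

Chord tone (the root of Ab minor triad).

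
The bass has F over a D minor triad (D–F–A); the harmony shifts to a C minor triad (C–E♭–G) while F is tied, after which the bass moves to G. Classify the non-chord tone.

The harmony at that moment is C minor triad (C, E♭, G); F is not a chord tone.
It is held over (the same pitch as the preceding F) and left by step up to G.
Held over from the previous chord and resolving up by step — a retardation.

F is a retardation.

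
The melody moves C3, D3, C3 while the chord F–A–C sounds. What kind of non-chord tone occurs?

D3 is a neighbor tone.

The harmony at that moment is F major triad (F, A, C); D3 is not a chord tone.
It is approached by step up from C3 and left by step down to C3.
Step away and step back to the same note — a neighbor tone (upper neighbor).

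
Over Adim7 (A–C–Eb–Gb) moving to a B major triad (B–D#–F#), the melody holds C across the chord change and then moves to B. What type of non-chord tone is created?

C is a suspension.

The harmony at that moment is B major triad (B, D#, F#); C is not a chord tone.
It is held over (the same pitch as the preceding C) and left by step down to B.
Held over from the previous chord and resolving down by step — a suspension.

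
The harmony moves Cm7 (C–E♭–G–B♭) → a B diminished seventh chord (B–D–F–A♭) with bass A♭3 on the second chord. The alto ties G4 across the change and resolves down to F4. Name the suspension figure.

7–6 suspension.

At the second chord the bass is A♭3. The suspended G4 lies a seventh above the bass; after resolving down by step to F4, the interval above the bass becomes a sixth.
Suspension figures are named by those two intervals: 7–6.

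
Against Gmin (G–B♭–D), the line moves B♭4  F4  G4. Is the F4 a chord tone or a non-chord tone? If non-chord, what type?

Non-chord tone — an appoggiatura.

The harmony at that moment is G minor triad (G, B♭, D); F4 is not a chord tone.
It is approached by leap down from B♭4 and left by step up to G4.
Leap in, step out — an appoggiatura.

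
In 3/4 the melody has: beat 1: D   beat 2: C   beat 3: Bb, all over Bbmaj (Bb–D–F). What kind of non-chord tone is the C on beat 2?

The harmony at that moment is Bb major triad (Bb, D, F); C is not a chord tone.
It is approached by step down from D and left by step down to Bb.
Step in, step out in the same direction — a passing tone.

Passing tone.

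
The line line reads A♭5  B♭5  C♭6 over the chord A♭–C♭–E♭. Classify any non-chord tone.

The harmony at that moment is A♭ minor triad (A♭, C♭, E♭); B♭5 is not a chord tone.
It is approached by step up from A♭5 and left by step up to C♭6.
Step in, step out in the same direction — a passing tone.

B♭5 is a passing tone.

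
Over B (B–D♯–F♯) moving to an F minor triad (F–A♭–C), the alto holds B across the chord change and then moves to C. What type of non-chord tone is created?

The harmony at that moment is F minor triad (F, A♭, C); B is not a chord tone.
It is held over (the same pitch as the preceding B) and left by step up to C.
Held over from the previous chord and resolving up by step — a retardation.

B is a retardation.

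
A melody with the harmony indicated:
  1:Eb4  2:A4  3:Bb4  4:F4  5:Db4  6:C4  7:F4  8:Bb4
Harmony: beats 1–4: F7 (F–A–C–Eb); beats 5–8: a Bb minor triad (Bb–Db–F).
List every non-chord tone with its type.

The harmony at that moment is F dominant seventh chord (F, A, C, Eb); Bb4 is not a chord tone.
It is approached by step up from A4 and left by leap down to F4.
Step in, leap out — an escape tone.
The harmony at that moment is Bb minor triad (Bb, Db, F); C4 is not a chord tone.
It is approached by step down from Db4 and left by leap up to F4.
Step in, leap out — an escape tone.

Bb4 (beat 3) — escape tone; C4 (beat 6) — escape tone.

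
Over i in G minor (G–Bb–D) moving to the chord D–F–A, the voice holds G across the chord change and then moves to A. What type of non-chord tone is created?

G is a retardation.

The harmony at that moment is D minor triad (D, F, A); G is not a chord tone.
It is held over (the same pitch as the preceding G) and left by step up to A.
Held over from the previous chord and resolving up by step — a retardation.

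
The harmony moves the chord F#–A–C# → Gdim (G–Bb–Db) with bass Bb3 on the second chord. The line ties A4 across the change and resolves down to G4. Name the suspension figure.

At the second chord the bass is Bb3. The suspended A4 lies a seventh above the bass; after resolving down by step to G4, the interval above the bass becomes a sixth.
Suspension figures are named by those two intervals: 7–6.

7–6 suspension.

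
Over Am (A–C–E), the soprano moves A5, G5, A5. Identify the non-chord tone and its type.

The harmony at that moment is A minor triad (A, C, E); G5 is not a chord tone.
It is approached by step down from A5 and left by step up to A5.
Step away and step back to the same note — a neighbor tone (lower neighbor).

G5 is a neighbor tone.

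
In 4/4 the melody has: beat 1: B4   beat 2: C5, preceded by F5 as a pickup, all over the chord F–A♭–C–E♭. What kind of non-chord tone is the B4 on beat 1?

The harmony at that moment is F minor seventh chord (F, A♭, C, E♭); B4 is not a chord tone.
It is approached by leap down from F5 and left by step up to C5.
Leap in, step out, metrically accented — an appoggiatura.

Appoggiatura.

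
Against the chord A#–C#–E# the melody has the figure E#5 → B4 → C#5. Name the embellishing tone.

B4 is an appoggiatura.

The harmony at that moment is A# minor triad (A#, C#, E#); B4 is not a chord tone.
It is approached by leap down from E#5 and left by step up to C#5.
Leap in, step out — an appoggiatura.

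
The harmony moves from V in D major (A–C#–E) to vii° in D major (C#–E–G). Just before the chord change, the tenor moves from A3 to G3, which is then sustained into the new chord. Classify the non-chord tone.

The harmony at that moment is A major triad (A, C#, E); G3 is not a chord tone.
It is approached by step down from A3 and then sustained as the same pitch into the next harmony.
Arriving early and becoming a chord tone when the harmony changes — an anticipation.

G3 is an anticipation.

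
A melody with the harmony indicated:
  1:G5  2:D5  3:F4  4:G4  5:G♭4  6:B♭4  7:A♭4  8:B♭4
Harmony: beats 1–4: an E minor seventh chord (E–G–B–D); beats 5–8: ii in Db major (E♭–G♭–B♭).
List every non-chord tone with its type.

F4 (beat 3) — appoggiatura; A♭4 (beat 7) — neighbor tone.

The harmony at that moment is E minor seventh chord (E, G, B, D); F4 is not a chord tone.
It is approached by leap down from D5 and left by step up to G4.
Leap in, step out — an appoggiatura.
The harmony at that moment is E♭ minor triad (E♭, G♭, B♭); A♭4 is not a chord tone.
It is approached by step down from B♭4 and left by step up to B♭4.
Step away and step back to the same note — a neighbor tone (lower neighbor).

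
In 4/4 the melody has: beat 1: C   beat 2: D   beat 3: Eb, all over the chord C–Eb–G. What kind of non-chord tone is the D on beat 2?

Passing tone.

The harmony at that moment is C minor triad (C, Eb, G); D is not a chord tone.
It is approached by step up from C and left by step up to Eb.
Step in, step out in the same direction — a passing tone.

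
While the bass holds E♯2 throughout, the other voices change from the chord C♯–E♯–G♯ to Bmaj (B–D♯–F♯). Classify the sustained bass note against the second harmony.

The harmony at that moment is B major triad (B, D♯, F♯); E♯2 is not a chord tone.
It is held over (the same pitch as the preceding E♯2) and then sustained as the same pitch into the next harmony.
Sustained through a change of harmony — a pedal tone.

Pedal tone (pedal point).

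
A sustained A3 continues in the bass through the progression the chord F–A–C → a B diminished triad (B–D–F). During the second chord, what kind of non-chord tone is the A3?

The harmony at that moment is B diminished triad (B, D, F); A3 is not a chord tone.
It is held over (the same pitch as the preceding A3) and then sustained as the same pitch into the next harmony.
Sustained through a change of harmony — a pedal tone.

Pedal tone (pedal point).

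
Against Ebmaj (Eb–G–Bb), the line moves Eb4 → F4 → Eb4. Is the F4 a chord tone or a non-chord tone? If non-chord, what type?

Non-chord tone — a neighbor tone.

The harmony at that moment is Eb major triad (Eb, G, Bb); F4 is not a chord tone.
It is approached by step up from Eb4 and left by step down to Eb4.
Step away and step back to the same note — a neighbor tone (upper neighbor).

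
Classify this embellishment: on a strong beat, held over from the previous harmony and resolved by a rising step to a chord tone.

Approach: by preparation — the pitch is first a chord tone, then held (tied or repeated) while the harmony changes under it. Departure: up by step. Metric position: strong.
A prepared dissonance that resolves upward by step — a retardation. (The same figure resolving downward would be a suspension.)

Retardation.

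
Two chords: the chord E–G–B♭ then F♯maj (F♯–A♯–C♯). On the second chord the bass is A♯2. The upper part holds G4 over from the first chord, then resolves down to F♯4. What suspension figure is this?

At the second chord the bass is A♯2. The suspended G4 lies a seventh above the bass; after resolving down by step to F♯4, the interval above the bass becomes a sixth.
Suspension figures are named by those two intervals: 7–6.

7–6 suspension.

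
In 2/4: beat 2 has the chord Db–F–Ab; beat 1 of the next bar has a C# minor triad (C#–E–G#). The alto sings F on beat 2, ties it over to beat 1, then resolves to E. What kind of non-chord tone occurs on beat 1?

Suspension.

The harmony at that moment is C# minor triad (C#, E, G#); F is not a chord tone.
It is held over (the same pitch as the preceding F) and left by step down to E.
Held over from the previous chord and resolving down by step — a suspension.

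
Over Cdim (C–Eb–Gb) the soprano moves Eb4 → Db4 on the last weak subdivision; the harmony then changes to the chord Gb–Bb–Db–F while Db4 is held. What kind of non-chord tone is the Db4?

Db4 is an anticipation.

The harmony at that moment is C diminished triad (C, Eb, Gb); Db4 is not a chord tone.
It is approached by step down from Eb4 and then sustained as the same pitch into the next harmony.
Arriving early and becoming a chord tone when the harmony changes — an anticipation.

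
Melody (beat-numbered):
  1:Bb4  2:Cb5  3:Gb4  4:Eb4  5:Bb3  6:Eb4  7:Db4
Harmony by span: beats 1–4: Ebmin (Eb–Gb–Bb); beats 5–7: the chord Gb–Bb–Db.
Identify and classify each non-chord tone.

The harmony at that moment is Eb minor triad (Eb, Gb, Bb); Cb5 is not a chord tone.
It is approached by step up from Bb4 and left by leap down to Gb4.
Step in, leap out — an escape tone.
The harmony at that moment is Gb major triad (Gb, Bb, Db); Eb4 is not a chord tone.
It is approached by leap up from Bb3 and left by step down to Db4.
Leap in, step out — an appoggiatura.

Cb5 (beat 2) — escape tone; Eb4 (beat 6) — appoggiatura.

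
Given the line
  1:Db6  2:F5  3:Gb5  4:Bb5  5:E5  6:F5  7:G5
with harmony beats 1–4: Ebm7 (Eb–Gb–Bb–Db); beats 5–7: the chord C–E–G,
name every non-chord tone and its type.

F5 (beat 2) — appoggiatura; F5 (beat 6) — passing tone.

The harmony at that moment is Eb minor seventh chord (Eb, Gb, Bb, Db); F5 is not a chord tone.
It is approached by leap down from Db6 and left by step up to Gb5.
Leap in, step out — an appoggiatura.
The harmony at that moment is C major triad (C, E, G); F5 is not a chord tone.
It is approached by step up from E5 and left by step up to G5.
Step in, step out in the same direction — a passing tone.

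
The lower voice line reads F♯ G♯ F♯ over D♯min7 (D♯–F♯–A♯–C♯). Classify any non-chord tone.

The harmony at that moment is D♯ minor seventh chord (D♯, F♯, A♯, C♯); G♯ is not a chord tone.
It is approached by step up from F♯ and left by step down to F♯.
Step away and step back to the same note — a neighbor tone (upper neighbor).

G♯ is a neighbor tone.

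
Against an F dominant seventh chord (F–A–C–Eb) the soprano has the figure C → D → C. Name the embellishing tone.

D is a neighbor tone.

The harmony at that moment is F dominant seventh chord (F, A, C, Eb); D is not a chord tone.
It is approached by step up from C and left by step down to C.
Step away and step back to the same note — a neighbor tone (upper neighbor).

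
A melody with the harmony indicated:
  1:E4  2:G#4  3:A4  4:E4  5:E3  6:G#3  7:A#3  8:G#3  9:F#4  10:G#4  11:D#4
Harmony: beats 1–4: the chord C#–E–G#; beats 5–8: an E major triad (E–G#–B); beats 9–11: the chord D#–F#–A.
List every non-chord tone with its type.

The harmony at that moment is C# minor triad (C#, E, G#); A4 is not a chord tone.
It is approached by step up from G#4 and left by leap down to E4.
Step in, leap out — an escape tone.
The harmony at that moment is E major triad (E, G#, B); A#3 is not a chord tone.
It is approached by step up from G#3 and left by step down to G#3.
Step away and step back to the same note — a neighbor tone (upper neighbor).
The harmony at that moment is D# diminished triad (D#, F#, A); G#4 is not a chord tone.
It is approached by step up from F#4 and left by leap down to D#4.
Step in, leap out — an escape tone.

A4 (beat 3) — escape tone; A#3 (beat 7) — neighbor tone; G#4 (beat 10) — escape tone.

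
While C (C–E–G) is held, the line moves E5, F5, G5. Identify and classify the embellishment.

The harmony at that moment is C major triad (C, E, G); F5 is not a chord tone.
It is approached by step up from E5 and left by step up to G5.
Step in, step out in the same direction — a passing tone.

F5 is a passing tone.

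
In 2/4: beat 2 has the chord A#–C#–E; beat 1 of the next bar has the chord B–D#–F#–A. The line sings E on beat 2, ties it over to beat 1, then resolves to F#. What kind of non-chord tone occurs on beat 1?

Retardation.

The harmony at that moment is B dominant seventh chord (B, D#, F#, A); E is not a chord tone.
It is held over (the same pitch as the preceding E) and left by step up to F#.
Held over from the previous chord and resolving up by step — a retardation.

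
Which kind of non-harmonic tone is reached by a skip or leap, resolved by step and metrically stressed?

Approach: by leap. Departure: by step. Metric position: strong.
Leap in, step out, in a metrically strong position — an appoggiatura. (It is the mirror image of the escape tone, which steps in and leaps out from a weak position.)

Appoggiatura.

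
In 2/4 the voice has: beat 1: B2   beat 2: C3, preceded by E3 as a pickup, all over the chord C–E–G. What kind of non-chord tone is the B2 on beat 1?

Appoggiatura.

The harmony at that moment is C major triad (C, E, G); B2 is not a chord tone.
It is approached by leap down from E3 and left by step up to C3.
Leap in, step out, metrically accented — an appoggiatura.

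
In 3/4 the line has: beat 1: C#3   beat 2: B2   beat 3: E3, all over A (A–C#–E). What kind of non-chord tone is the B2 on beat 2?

Escape tone.

The harmony at that moment is A major triad (A, C#, E); B2 is not a chord tone.
It is approached by step down from C#3 and left by leap up to E3.
Step in, leap out, on a weak beat — an escape tone.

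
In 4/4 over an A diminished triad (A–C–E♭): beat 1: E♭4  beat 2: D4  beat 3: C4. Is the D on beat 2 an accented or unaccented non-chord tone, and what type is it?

Unaccented passing tone.

The harmony at that moment is A diminished triad (A, C, E♭); D4 is not a chord tone.
It is approached by step down from E♭4 and left by step down to C4.
Step in, step out in the same direction — a passing tone.
It falls on a weak beat, so it is unaccented.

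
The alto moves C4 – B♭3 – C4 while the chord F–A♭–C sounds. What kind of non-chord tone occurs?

The harmony at that moment is F minor triad (F, A♭, C); B♭3 is not a chord tone.
It is approached by step down from C4 and left by step up to C4.
Step away and step back to the same note — a neighbor tone (lower neighbor).

B♭3 is a neighbor tone.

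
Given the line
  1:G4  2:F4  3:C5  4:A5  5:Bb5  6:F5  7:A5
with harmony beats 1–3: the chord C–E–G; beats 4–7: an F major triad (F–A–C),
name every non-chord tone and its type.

F4 (beat 2) — escape tone; Bb5 (beat 5) — escape tone.

The harmony at that moment is C major triad (C, E, G); F4 is not a chord tone.
It is approached by step down from G4 and left by leap up to C5.
Step in, leap out — an escape tone.
The harmony at that moment is F major triad (F, A, C); Bb5 is not a chord tone.
It is approached by step up from A5 and left by leap down to F5.
Step in, leap out — an escape tone.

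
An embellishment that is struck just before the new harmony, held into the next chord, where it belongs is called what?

Anticipation.

Approach: ahead of the chord change (typically by step), so it is dissonant against the current harmony. Departure: none — the same pitch is restated or held and is a chord tone of the new harmony.
Dissonant first, consonant once the harmony catches up: the note simply arrives early — an anticipation. (The reverse timing, consonant first and dissonant after the change, would be a suspension or retardation.)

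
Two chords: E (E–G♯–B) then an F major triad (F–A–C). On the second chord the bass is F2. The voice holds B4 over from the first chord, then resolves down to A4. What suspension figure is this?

4–3 suspension.

At the second chord the bass is F2. The suspended B4 lies a fourth above the bass; after resolving down by step to A4, the interval above the bass becomes a third.
Suspension figures are named by those two intervals: 4–3.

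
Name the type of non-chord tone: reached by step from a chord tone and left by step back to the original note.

Neighbor tone.

Approach: by step. Departure: by step in the opposite direction, back to the starting pitch.
Stepwise on both sides but reversing to return to the same chord tone — a neighbor tone. (Had it continued onward in the same direction it would be a passing tone instead.)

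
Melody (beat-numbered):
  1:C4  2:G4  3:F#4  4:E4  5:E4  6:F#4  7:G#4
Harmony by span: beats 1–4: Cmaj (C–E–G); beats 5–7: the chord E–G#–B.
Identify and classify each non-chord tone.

The harmony at that moment is C major triad (C, E, G); F#4 is not a chord tone.
It is approached by step down from G4 and left by step down to E4.
Step in, step out in the same direction — a passing tone.
The harmony at that moment is E major triad (E, G#, B); F#4 is not a chord tone.
It is approached by step up from E4 and left by step up to G#4.
Step in, step out in the same direction — a passing tone.

F#4 (beat 3) — passing tone; F#4 (beat 6) — passing tone.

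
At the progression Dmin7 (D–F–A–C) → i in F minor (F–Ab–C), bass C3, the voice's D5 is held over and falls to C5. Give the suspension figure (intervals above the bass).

9–8 suspension.

At the second chord the bass is C3. The suspended D5 lies a ninth above the bass; after resolving down by step to C5, the interval above the bass becomes an octave.
Suspension figures are named by those two intervals: 9–8.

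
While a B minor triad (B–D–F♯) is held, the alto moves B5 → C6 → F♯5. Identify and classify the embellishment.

C6 is an escape tone.

The harmony at that moment is B minor triad (B, D, F♯); C6 is not a chord tone.
It is approached by step up from B5 and left by leap down to F♯5.
Step in, leap out — an escape tone.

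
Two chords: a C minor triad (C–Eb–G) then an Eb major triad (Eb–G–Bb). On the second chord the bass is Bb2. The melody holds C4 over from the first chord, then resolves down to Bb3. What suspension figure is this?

At the second chord the bass is Bb2. The suspended C4 lies a ninth above the bass; after resolving down by step to Bb3, the interval above the bass becomes an octave.
Suspension figures are named by those two intervals: 9–8.

9–8 suspension.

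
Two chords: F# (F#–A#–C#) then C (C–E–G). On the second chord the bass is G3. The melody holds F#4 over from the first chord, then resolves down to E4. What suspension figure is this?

7–6 suspension.

At the second chord the bass is G3. The suspended F#4 lies a seventh above the bass; after resolving down by step to E4, the interval above the bass becomes a sixth.
Suspension figures are named by those two intervals: 7–6.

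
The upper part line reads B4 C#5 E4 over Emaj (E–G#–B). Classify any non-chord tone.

C#5 is an escape tone.

The harmony at that moment is E major triad (E, G#, B); C#5 is not a chord tone.
It is approached by step up from B4 and left by leap down to E4.
Step in, leap out — an escape tone.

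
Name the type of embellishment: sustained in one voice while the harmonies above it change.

Pedal tone.

Approach: none. Departure: none — a single pitch is sustained while the chords change around it, passing through harmonies that do not contain it.
No melodic motion at all; the dissonance is created entirely by the moving harmonies against the stationary note — a pedal tone (pedal point).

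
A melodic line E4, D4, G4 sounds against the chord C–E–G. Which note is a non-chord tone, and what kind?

The harmony at that moment is C major triad (C, E, G); D4 is not a chord tone.
It is approached by step down from E4 and left by leap up to G4.
Step in, leap out — an escape tone.

D4 is an escape tone.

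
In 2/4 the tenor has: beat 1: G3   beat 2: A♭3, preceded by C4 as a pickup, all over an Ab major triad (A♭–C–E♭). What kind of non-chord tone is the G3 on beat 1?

The harmony at that moment is A♭ major triad (A♭, C, E♭); G3 is not a chord tone.
It is approached by leap down from C4 and left by step up to A♭3.
Leap in, step out, metrically accented — an appoggiatura.

Appoggiatura.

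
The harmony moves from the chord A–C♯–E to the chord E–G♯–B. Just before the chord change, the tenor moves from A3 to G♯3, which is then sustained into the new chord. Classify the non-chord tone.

The harmony at that moment is A major triad (A, C♯, E); G♯3 is not a chord tone.
It is approached by step down from A3 and then sustained as the same pitch into the next harmony.
Arriving early and becoming a chord tone when the harmony changes — an anticipation.

G♯3 is an anticipation.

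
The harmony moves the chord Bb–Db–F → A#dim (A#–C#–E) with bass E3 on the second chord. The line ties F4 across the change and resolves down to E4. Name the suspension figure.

9–8 suspension.

At the second chord the bass is E3. The suspended F4 lies a ninth above the bass; after resolving down by step to E4, the interval above the bass becomes an octave.
Suspension figures are named by those two intervals: 9–8.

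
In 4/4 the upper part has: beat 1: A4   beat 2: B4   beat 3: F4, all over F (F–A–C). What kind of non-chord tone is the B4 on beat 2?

Escape tone.

The harmony at that moment is F major triad (F, A, C); B4 is not a chord tone.
It is approached by step up from A4 and left by leap down to F4.
Step in, leap out, on a weak beat — an escape tone.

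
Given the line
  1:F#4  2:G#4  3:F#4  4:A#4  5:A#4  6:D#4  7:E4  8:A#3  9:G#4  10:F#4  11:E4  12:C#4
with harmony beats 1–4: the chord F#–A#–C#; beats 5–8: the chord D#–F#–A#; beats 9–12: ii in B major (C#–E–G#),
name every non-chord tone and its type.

The harmony at that moment is F# major triad (F#, A#, C#); G#4 is not a chord tone.
It is approached by step up from F#4 and left by step down to F#4.
Step away and step back to the same note — a neighbor tone (upper neighbor).
The harmony at that moment is D# minor triad (D#, F#, A#); E4 is not a chord tone.
It is approached by step up from D#4 and left by leap down to A#3.
Step in, leap out — an escape tone.
The harmony at that moment is C# minor triad (C#, E, G#); F#4 is not a chord tone.
It is approached by step down from G#4 and left by step down to E4.
Step in, step out in the same direction — a passing tone.

G#4 (beat 2) — neighbor tone; E4 (beat 7) — escape tone; F#4 (beat 10) — passing tone.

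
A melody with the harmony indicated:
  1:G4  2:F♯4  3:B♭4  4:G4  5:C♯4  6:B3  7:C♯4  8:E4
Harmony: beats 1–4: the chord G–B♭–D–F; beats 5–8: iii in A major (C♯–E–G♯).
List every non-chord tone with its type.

The harmony at that moment is G minor seventh chord (G, B♭, D, F); F♯4 is not a chord tone.
It is approached by step down from G4 and left by leap up to B♭4.
Step in, leap out — an escape tone.
The harmony at that moment is C♯ minor triad (C♯, E, G♯); B3 is not a chord tone.
It is approached by step down from C♯4 and left by step up to C♯4.
Step away and step back to the same note — a neighbor tone (lower neighbor).

F♯4 (beat 2) — escape tone; B3 (beat 6) — neighbor tone.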